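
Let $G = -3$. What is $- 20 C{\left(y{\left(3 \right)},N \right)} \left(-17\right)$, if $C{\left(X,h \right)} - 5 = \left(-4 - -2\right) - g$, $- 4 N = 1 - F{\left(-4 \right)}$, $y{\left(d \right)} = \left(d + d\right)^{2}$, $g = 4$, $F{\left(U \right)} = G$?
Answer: $-340$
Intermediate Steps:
$F{\left(U \right)} = -3$
$y{\left(d \right)} = 4 d^{2}$ ($y{\left(d \right)} = \left(2 d\right)^{2} = 4 d^{2}$)
$N = -1$ ($N = - \frac{1 - -3}{4} = - \frac{1 + 3}{4} = \left(- \frac{1}{4}\right) 4 = -1$)
$C{\left(X,h \right)} = -1$ ($C{\left(X,h \right)} = 5 - 6 = -1$)
$- 20 C{\left(y{\left(3 \right)},N \right)} \left(-17\right) = \left(-20\right) \left(-1\right) \left(-17\right) = 20 \left(-17\right) = -340$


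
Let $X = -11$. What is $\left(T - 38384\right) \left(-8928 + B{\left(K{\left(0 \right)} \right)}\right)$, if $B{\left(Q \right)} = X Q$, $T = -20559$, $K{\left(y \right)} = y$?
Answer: $526243104$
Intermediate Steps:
$B{\left(Q \right)} = - 11 Q$
$\left(T - 38384\right) \left(-8928 + B{\left(K{\left(0 \right)} \right)}\right) = \left(-20559 - 38384\right) \left(-8928 - 0\right) = - 58943 \left(-8928 + 0\right) = \left(-58943\right) \left(-8928\right) = 526243104$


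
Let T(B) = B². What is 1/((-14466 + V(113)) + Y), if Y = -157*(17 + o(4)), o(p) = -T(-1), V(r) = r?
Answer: -1/16865 ≈ -5.9294e-5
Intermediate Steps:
o(p) = -1 (o(p) = -1*(-1)² = -1*1 = -1)
Y = -2512 (Y = -157*(17 - 1) = -157*16 = -2512)
1/((-14466 + V(113)) + Y) = 1/((-14466 + 113) - 2512) = 1/(-14353 - 2512) = 1/(-16865) = -1/16865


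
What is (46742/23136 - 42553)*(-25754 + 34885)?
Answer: -4494549692023/11568 ≈ -3.8853e+8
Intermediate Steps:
(46742/23136 - 42553)*(-25754 + 34885) = (46742*(1/23136) - 42553)*9131 = (23371/11568 - 42553)*9131 = -492229733/11568*9131 = -4494549692023/11568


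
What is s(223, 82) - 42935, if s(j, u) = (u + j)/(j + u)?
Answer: -42934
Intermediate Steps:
s(j, u) = 1 (s(j, u) = (j + u)/(j + u) = 1)
s(223, 82) - 42935 = 1 - 42935 = -42934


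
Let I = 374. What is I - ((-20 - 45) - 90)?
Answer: 529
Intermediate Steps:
I - ((-20 - 45) - 90) = 374 - ((-20 - 45) - 90) = 374 - (-65 - 90) = 374 - 1*(-155) = 374 + 155 = 529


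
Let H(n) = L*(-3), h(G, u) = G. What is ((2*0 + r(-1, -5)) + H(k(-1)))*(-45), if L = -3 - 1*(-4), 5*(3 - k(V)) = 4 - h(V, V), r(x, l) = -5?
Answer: 360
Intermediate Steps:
k(V) = 11/5 + V/5 (k(V) = 3 - (4 - V)/5 = 3 + (-⅘ + V/5) = 11/5 + V/5)
L = 1 (L = -3 + 4 = 1)
H(n) = -3 (H(n) = 1*(-3) = -3)
((2*0 + r(-1, -5)) + H(k(-1)))*(-45) = ((2*0 - 5) - 3)*(-45) = ((0 - 5) - 3)*(-45) = (-5 - 3)*(-45) = -8*(-45) = 360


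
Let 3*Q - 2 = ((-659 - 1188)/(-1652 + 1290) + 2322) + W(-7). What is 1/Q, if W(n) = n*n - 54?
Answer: 1086/841325 ≈ 0.0012908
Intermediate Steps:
W(n) = -54 + n**2 (W(n) = n**2 - 54 = -54 + n**2)
Q = 841325/1086 (Q = 2/3 + (((-659 - 1188)/(-1652 + 1290) + 2322) + (-54 + (-7)**2))/3 = 2/3 + ((-1847/(-362) + 2322) + (-54 + 49))/3 = 2/3 + ((-1847*(-1/362) + 2322) - 5)/3 = 2/3 + ((1847/362 + 2322) - 5)/3 = 2/3 + (842411/362 - 5)/3 = 2/3 + (1/3)*(840601/362) = 2/3 + 840601/1086 = 841325/1086 ≈ 774.70)
1/Q = 1/(841325/1086) = 1086/841325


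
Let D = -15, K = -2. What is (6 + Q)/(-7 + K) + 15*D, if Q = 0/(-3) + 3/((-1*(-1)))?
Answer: -226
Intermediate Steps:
Q = 3 (Q = 0*(-1/3) + 3/1 = 0 + 3*1 = 0 + 3 = 3)
(6 + Q)/(-7 + K) + 15*D = (6 + 3)/(-7 - 2) + 15*(-15) = 9/(-9) - 225 = 9*(-1/9) - 225 = -1 - 225 = -226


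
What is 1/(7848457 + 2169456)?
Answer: 1/10017913 ≈ 9.9821e-8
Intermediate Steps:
1/(7848457 + 2169456) = 1/10017913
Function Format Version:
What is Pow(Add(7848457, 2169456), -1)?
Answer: Rational(1, 10017913) ≈ 9.9821e-8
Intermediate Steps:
Pow(Add(7848457, 2169456), -1) = Pow(10017913, -1) = Rational(1, 10017913)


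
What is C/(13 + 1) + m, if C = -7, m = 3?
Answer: 5/2 ≈ 2.5000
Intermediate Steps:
C/(13 + 1) + m = -7/(13 + 1) + 3 = -7/14 + 3 = (1/14)*(-7) + 3 = -½ + 3 = 5/2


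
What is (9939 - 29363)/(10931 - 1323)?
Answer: -2428/1201 ≈ -2.0216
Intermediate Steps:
(9939 - 29363)/(10931 - 1323) = -19424/9608 = -19424*1/9608 = -2428/1201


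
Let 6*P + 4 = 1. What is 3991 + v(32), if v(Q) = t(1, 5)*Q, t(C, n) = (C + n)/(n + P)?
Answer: 12101/3 ≈ 4033.7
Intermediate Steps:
P = -1/2 (P = -2/3 + (1/6)*1 = -2/3 + 1/6 = -1/2 ≈ -0.50000)
t(C, n) = (C + n)/(-1/2 + n) (t(C, n) = (C + n)/(n - 1/2) = (C + n)/(-1/2 + n))
v(Q) = 4*Q/3 (v(Q) = (2*(1 + 5)/(-1 + 2*5))*Q = (2*6/(-1 + 10))*Q = (2*6/9)*Q = (2*(1/9)*6)*Q = 4*Q/3)
3991 + v(32) = 3991 + (4/3)*32 = 3991 + 128/3 = 12101/3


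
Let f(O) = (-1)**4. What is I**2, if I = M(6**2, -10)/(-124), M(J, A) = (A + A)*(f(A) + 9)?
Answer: 2500/961 ≈ 2.6015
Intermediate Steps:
f(O) = 1
M(J, A) = 20*A (M(J, A) = (A + A)*(1 + 9) = (2*A)*10 = 20*A)
I = 50/31 (I = (20*(-10))/(-124) = -200*(-1/124) = 50/31 ≈ 1.6129)
I**2 = (50/31)**2 = 2500/961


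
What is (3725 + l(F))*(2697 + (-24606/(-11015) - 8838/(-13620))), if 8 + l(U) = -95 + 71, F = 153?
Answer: 49861411433109/5000810 ≈ 9.9707e+6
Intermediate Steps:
l(U) = -32 (l(U) = -8 + (-95 + 71) = -8 - 24 = -32)
(3725 + l(F))*(2697 + (-24606/(-11015) - 8838/(-13620))) = (3725 - 32)*(2697 + (-24606/(-11015) - 8838/(-13620))) = 3693*(2697 + (-24606*(-1/11015) - 8838*(-1/13620))) = 3693*(2697 + (24606/11015 + 1473/2270)) = 3693*(2697 + 14416143/5000810) = 3693*(13501600713/5000810) = 49861411433109/5000810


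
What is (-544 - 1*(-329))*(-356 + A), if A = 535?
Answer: -38485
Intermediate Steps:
(-544 - 1*(-329))*(-356 + A) = (-544 - 1*(-329))*(-356 + 535) = (-544 + 329)*179 = -215*179 = -38485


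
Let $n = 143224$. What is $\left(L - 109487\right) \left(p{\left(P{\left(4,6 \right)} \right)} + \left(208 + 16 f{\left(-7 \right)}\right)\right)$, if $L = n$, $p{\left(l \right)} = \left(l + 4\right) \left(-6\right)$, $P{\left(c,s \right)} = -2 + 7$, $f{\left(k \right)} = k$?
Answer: $1416954$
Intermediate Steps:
$P{\left(c,s \right)} = 5$
$p{\left(l \right)} = -24 - 6 l$ ($p{\left(l \right)} = \left(4 + l\right) \left(-6\right) = -24 - 6 l$)
$L = 143224$
$\left(L - 109487\right) \left(p{\left(P{\left(4,6 \right)} \right)} + \left(208 + 16 f{\left(-7 \right)}\right)\right) = \left(143224 - 109487\right) \left(\left(-24 - 30\right) + \left(208 + 16 \left(-7\right)\right)\right) = 33737 \left(\left(-24 - 30\right) + \left(208 - 112\right)\right) = 33737 \left(-54 + 96\right) = 33737 \cdot 42 = 1416954$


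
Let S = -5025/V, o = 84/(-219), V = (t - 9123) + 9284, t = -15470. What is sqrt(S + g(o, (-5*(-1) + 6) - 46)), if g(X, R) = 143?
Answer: 2*sqrt(1279957)/189 ≈ 11.972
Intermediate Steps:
V = -15309 (V = (-15470 - 9123) + 9284 = -24593 + 9284 = -15309)
o = -28/73 (o = 84*(-1/219) = -28/73 ≈ -0.38356)
S = 1675/5103 (S = -5025/(-15309) = -5025*(-1/15309) = 1675/5103 ≈ 0.32824)
sqrt(S + g(o, (-5*(-1) + 6) - 46)) = sqrt(1675/5103 + 143) = sqrt(731404/5103) = 2*sqrt(1279957)/189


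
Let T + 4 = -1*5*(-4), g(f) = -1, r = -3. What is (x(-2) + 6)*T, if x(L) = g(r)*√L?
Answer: 96 - 16*I*√2 ≈ 96.0 - 22.627*I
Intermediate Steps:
T = 16 (T = -4 - 1*5*(-4) = -4 - 5*(-4) = -4 + 20 = 16)
x(L) = -√L
(x(-2) + 6)*T = (-√(-2) + 6)*16 = (-I*√2 + 6)*16 = (6 - I*√2)*16 = 96 - 16*I*√2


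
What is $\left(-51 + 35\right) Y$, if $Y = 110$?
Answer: $-1760$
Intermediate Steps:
$\left(-51 + 35\right) Y = \left(-51 + 35\right) 110 = \left(-16\right) 110 = -1760$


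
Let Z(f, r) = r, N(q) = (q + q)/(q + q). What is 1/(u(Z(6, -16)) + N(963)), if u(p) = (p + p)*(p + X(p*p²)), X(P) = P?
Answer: 1/131585 ≈ 7.5997e-6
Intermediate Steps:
N(q) = 1 (N(q) = (2*q)/((2*q)) = (2*q)*(1/(2*q)) = 1)
u(p) = 2*p*(p + p³) (u(p) = (p + p)*(p + p*p²) = (2*p)*(p + p³) = 2*p*(p + p³))
1/(u(Z(6, -16)) + N(963)) = 1/(2*(-16)²*(1 + (-16)²) + 1) = 1/(2*256*(1 + 256) + 1) = 1/(2*256*257 + 1) = 1/(131584 + 1) = 1/131585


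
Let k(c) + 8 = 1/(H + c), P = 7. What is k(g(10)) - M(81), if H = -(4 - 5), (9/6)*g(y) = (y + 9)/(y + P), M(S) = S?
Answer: -7870/89 ≈ -88.427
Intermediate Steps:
g(y) = 2*(9 + y)/(3*(7 + y)) (g(y) = 2*((y + 9)/(y + 7))/3 = 2*((9 + y)/(7 + y))/3 = 2*(9 + y)/(3*(7 + y)))
H = 1 (H = -1*(-1) = 1)
k(c) = -8 + 1/(1 + c)
k(g(10)) - M(81) = (-7 - 16*(9 + 10)/(3*(7 + 10)))/(1 + 2*(9 + 10)/(3*(7 + 10))) - 1*81 = (-7 - 16*19/(3*17))/(1 + (⅔)*19/17) - 81 = (-7 - 16*19/(3*17))/(1 + (⅔)*(1/17)*19) - 81 = (-7 - 8*38/51)/(1 + 38/51) - 81 = (-7 - 304/51)/(89/51) - 81 = (51/89)*(-661/51) - 81 = -661/89 - 81 = -7870/89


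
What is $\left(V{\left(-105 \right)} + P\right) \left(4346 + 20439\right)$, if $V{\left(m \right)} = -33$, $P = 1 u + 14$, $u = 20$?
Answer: $24785$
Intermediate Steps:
$P = 34$ ($P = 1 \cdot 20 + 14 = 20 + 14 = 34$)
$\left(V{\left(-105 \right)} + P\right) \left(4346 + 20439\right) = \left(-33 + 34\right) \left(4346 + 20439\right) = 1 \cdot 24785 = 24785$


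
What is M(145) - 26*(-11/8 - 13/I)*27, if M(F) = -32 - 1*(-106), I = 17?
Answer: 107173/68 ≈ 1576.1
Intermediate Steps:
M(F) = 74 (M(F) = -32 + 106 = 74)
M(145) - 26*(-11/8 - 13/I)*27 = 74 - 26*(-11/8 - 13/17)*27 = 74 - 26*(-291/136)*27 = 74 + (3783/68)*27 = 74 + 102141/68 = 107173/68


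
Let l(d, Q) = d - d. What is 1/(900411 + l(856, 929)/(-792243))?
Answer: 1/900411 ≈ 1.1106e-6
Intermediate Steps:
l(d, Q) = 0
1/(900411 + l(856, 929)/(-792243)) = 1/(900411 + 0/(-792243)) = 1/(900411 + 0*(-1/792243)) = 1/(900411 + 0) = 1/900411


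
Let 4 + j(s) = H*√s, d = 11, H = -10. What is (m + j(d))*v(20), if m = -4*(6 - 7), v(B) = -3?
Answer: 30*√11 ≈ 99.499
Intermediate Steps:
m = 4 (m = -4*(-1) = 4)
j(s) = -4 - 10*√s
(m + j(d))*v(20) = (4 + (-4 - 10*√11))*(-3) = -10*√11*(-3) = 30*√11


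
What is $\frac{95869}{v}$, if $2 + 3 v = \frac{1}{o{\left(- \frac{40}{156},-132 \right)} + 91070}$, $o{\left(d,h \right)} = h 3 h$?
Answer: $- \frac{13742054198}{95561} \approx -1.438 \cdot 10^{5}$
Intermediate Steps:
$o{\left(d,h \right)} = 3 h^{2}$ ($o{\left(d,h \right)} = 3 h h = 3 h^{2}$)
$v = - \frac{95561}{143342}$ ($v = - \frac{2}{3} + \frac{1}{3 \left(3 \left(-132\right)^{2} + 91070\right)} = - \frac{2}{3} + \frac{1}{3 \left(3 \cdot 17424 + 91070\right)} = - \frac{2}{3} + \frac{1}{3 \left(52272 + 91070\right)} = - \frac{2}{3} + \frac{1}{3 \cdot 143342} = - \frac{2}{3} + \frac{1}{3} \cdot \frac{1}{143342} = - \frac{2}{3} + \frac{1}{430026} = - \frac{95561}{143342} \approx -0.66666$)
$\frac{95869}{v} = \frac{95869}{- \frac{95561}{143342}} = 95869 \left(- \frac{143342}{95561}\right) = - \frac{13742054198}{95561}$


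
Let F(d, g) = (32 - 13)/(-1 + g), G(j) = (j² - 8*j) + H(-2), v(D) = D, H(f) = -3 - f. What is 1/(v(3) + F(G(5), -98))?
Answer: 99/278 ≈ 0.35612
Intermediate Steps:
G(j) = -1 + j² - 8*j (G(j) = (j² - 8*j) + (-3 - 1*(-2)) = (j² - 8*j) + (-3 + 2) = (j² - 8*j) - 1 = -1 + j² - 8*j)
F(d, g) = 19/(-1 + g)
1/(v(3) + F(G(5), -98)) = 1/(3 + 19/(-1 - 98)) = 1/(3 + 19/(-99)) = 1/(3 + 19*(-1/99)) = 1/(3 - 19/99) = 1/(278/99) = 99/278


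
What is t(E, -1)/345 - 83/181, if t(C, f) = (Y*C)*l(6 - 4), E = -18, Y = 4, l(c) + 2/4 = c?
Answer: -16061/20815 ≈ -0.77161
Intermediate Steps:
l(c) = -½ + c
t(C, f) = 6*C (t(C, f) = (4*C)*(-½ + (6 - 4)) = (4*C)*(-½ + 2) = (4*C)*(3/2) = 6*C)
t(E, -1)/345 - 83/181 = (6*(-18))/345 - 83/181 = -108*1/345 - 83*1/181 = -36/115 - 83/181 = -16061/20815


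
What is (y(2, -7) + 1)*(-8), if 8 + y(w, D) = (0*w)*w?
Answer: 56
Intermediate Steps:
y(w, D) = -8 (y(w, D) = -8 + (0*w)*w = -8 + 0*w = -8 + 0 = -8)
(y(2, -7) + 1)*(-8) = (-8 + 1)*(-8) = -7*(-8) = 56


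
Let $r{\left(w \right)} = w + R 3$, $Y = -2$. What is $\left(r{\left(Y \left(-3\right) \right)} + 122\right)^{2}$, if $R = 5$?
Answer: $20449$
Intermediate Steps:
$r{\left(w \right)} = 15 + w$ ($r{\left(w \right)} = w + 5 \cdot 3 = w + 15 = 15 + w$)
$\left(r{\left(Y \left(-3\right) \right)} + 122\right)^{2} = \left(\left(15 - -6\right) + 122\right)^{2} = \left(\left(15 + 6\right) + 122\right)^{2} = \left(21 + 122\right)^{2} = 143^{2} = 20449$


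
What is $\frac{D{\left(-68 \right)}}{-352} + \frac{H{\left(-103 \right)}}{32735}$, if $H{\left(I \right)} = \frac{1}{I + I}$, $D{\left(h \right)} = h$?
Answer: $\frac{57318941}{296710040} \approx 0.19318$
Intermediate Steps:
$H{\left(I \right)} = \frac{1}{2 I}$
$\frac{D{\left(-68 \right)}}{-352} + \frac{H{\left(-103 \right)}}{32735} = - \frac{68}{-352} + \frac{\frac{1}{2} \frac{1}{-103}}{32735} = \left(-68\right) \left(- \frac{1}{352}\right) + \frac{1}{2} \left(- \frac{1}{103}\right) \frac{1}{32735} = \frac{17}{88} - \frac{1}{6743410} = \frac{57318941}{296710040}$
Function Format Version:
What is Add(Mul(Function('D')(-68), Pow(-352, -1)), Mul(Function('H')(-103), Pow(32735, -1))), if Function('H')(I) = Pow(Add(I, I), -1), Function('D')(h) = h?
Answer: Rational(57318941, 296710040) ≈ 0.19318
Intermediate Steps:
Function('H')(I) = Mul(Rational(1, 2), Pow(I, -1)) (Function('H')(I) = Pow(Mul(2, I), -1) = Mul(Rational(1, 2), Pow(I, -1)))
Add(Mul(Function('D')(-68), Pow(-352, -1)), Mul(Function('H')(-103), Pow(32735, -1))) = Add(Mul(-68, Pow(-352, -1)), Mul(Mul(Rational(1, 2), Pow(-103, -1)), Pow(32735, -1))) = Add(Mul(-68, Rational(-1, 352)), Mul(Mul(Rational(1, 2), Rational(-1, 103)), Rational(1, 32735))) = Add(Rational(17, 88), Mul(Rational(-1, 206), Rational(1, 32735))) = Add(Rational(17, 88), Rational(-1, 6743410)) = Rational(57318941, 296710040)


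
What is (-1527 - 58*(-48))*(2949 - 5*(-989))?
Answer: 9922758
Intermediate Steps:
(-1527 - 58*(-48))*(2949 - 5*(-989)) = (-1527 + 2784)*(2949 + 4945) = 1257*7894 = 9922758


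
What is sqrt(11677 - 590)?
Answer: sqrt(11087) ≈ 105.29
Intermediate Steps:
sqrt(11677 - 590) = sqrt(11087)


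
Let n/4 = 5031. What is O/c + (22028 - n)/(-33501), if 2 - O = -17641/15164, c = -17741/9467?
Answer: -15725781336719/9012590578524 ≈ -1.7449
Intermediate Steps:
n = 20124 (n = 4*5031 = 20124)
c = -17741/9467 (c = -17741*1/9467 = -17741/9467 ≈ -1.8740)
O = 47969/15164 (O = 2 - (-17641)/15164 = 2 - 1*(-17641/15164) = 2 + 17641/15164 = 47969/15164 ≈ 3.1633)
O/c + (22028 - n)/(-33501) = 47969/(15164*(-17741/9467)) + (22028 - 1*20124)/(-33501) = (47969/15164)*(-9467/17741) + (22028 - 20124)*(-1/33501) = -454122523/269024524 + 1904*(-1/33501) = -454122523/269024524 - 1904/33501 = -15725781336719/9012590578524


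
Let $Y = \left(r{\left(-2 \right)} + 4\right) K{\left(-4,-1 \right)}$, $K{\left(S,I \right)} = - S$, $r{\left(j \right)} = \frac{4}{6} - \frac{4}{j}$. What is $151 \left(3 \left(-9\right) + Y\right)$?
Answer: $- \frac{151}{3} \approx -50.333$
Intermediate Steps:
$r{\left(j \right)} = \frac{2}{3} - \frac{4}{j}$ ($r{\left(j \right)} = 4 \cdot \frac{1}{6} - \frac{4}{j} = \frac{2}{3} - \frac{4}{j}$)
$Y = \frac{80}{3}$ ($Y = \left(\left(\frac{2}{3} - \frac{4}{-2}\right) + 4\right) \left(\left(-1\right) \left(-4\right)\right) = \left(\left(\frac{2}{3} - -2\right) + 4\right) 4 = \left(\left(\frac{2}{3} + 2\right) + 4\right) 4 = \left(\frac{8}{3} + 4\right) 4 = \frac{20}{3} \cdot 4 = \frac{80}{3} \approx 26.667$)
$151 \left(3 \left(-9\right) + Y\right) = 151 \left(3 \left(-9\right) + \frac{80}{3}\right) = 151 \left(-27 + \frac{80}{3}\right) = 151 \left(- \frac{1}{3}\right) = - \frac{151}{3}$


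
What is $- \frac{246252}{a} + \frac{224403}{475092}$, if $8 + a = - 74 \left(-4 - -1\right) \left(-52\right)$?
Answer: $\frac{2491347055}{114338808} \approx 21.789$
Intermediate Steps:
$a = -11552$ ($a = -8 + - 74 \left(-4 - -1\right) \left(-52\right) = -8 + - 74 \left(-4 + 1\right) \left(-52\right) = -8 + \left(-74\right) \left(-3\right) \left(-52\right) = -8 + 222 \left(-52\right) = -8 - 11544 = -11552$)
$- \frac{246252}{a} + \frac{224403}{475092} = - \frac{246252}{-11552} + \frac{224403}{475092} = \left(-246252\right) \left(- \frac{1}{11552}\right) + 224403 \cdot \frac{1}{475092} = \frac{61563}{2888} + \frac{74801}{158364} = \frac{2491347055}{114338808}$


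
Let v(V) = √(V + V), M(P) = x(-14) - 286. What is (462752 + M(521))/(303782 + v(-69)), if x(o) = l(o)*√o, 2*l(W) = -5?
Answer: 70244423206/46141751831 - 5*√483/92283503662 - 759455*I*√14/92283503662 - 231233*I*√138/46141751831 ≈ 1.5224 - 8.9662e-5*I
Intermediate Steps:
l(W) = -5/2 (l(W) = (½)*(-5) = -5/2)
x(o) = -5*√o/2
M(P) = -286 - 5*I*√14/2 (M(P) = -5*I*√14/2 - 286 = -286 - 5*I*√14/2)
v(V) = √2*√V (v(V) = √(2*V) = √2*√V)
(462752 + M(521))/(303782 + v(-69)) = (462752 + (-286 - 5*I*√14/2))/(303782 + √2*√(-69)) = (462466 - 5*I*√14/2)/(303782 + √2*(I*√69)) = (462466 - 5*I*√14/2)/(303782 + I*√138)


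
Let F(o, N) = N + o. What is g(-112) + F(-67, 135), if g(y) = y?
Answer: -44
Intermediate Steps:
g(-112) + F(-67, 135) = -112 + (135 - 67) = -112 + 68 = -44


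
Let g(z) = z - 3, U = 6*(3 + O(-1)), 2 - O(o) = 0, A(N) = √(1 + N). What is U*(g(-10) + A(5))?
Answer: -390 + 30*√6 ≈ -316.52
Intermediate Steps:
O(o) = 2 (O(o) = 2 - 1*0 = 2 + 0 = 2)
U = 30 (U = 6*(3 + 2) = 6*5 = 30)
g(z) = -3 + z
U*(g(-10) + A(5)) = 30*((-3 - 10) + √(1 + 5)) = 30*(-13 + √6) = -390 + 30*√6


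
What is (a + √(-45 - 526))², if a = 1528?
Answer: (1528 + I*√571)² ≈ 2.3342e+6 + 73025.0*I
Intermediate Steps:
(a + √(-45 - 526))² = (1528 + √(-45 - 526))² = (1528 + √(-571))² = (1528 + I*√571)²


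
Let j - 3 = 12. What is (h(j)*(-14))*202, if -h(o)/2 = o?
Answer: 84840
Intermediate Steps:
j = 15 (j = 3 + 12 = 15)
h(o) = -2*o
(h(j)*(-14))*202 = (-2*15*(-14))*202 = -30*(-14)*202 = 420*202 = 84840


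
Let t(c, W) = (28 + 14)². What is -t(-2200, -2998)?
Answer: -1764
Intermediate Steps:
t(c, W) = 1764 (t(c, W) = 42² = 1764)
-t(-2200, -2998) = -1*1764 = -1764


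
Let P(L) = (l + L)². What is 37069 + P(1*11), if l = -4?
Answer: 37118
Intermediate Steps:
P(L) = (-4 + L)²
37069 + P(1*11) = 37069 + (-4 + 1*11)² = 37069 + (-4 + 11)² = 37069 + 7² = 37069 + 49 = 37118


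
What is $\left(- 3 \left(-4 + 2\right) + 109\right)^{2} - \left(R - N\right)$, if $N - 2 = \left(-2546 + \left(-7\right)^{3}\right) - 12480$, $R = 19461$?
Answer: $-21603$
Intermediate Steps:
$N = -15367$ ($N = 2 - \left(15026 + 343\right) = 2 - 15369 = -15367$)
$\left(- 3 \left(-4 + 2\right) + 109\right)^{2} - \left(R - N\right) = \left(- 3 \left(-4 + 2\right) + 109\right)^{2} - \left(19461 - -15367\right) = \left(\left(-3\right) \left(-2\right) + 109\right)^{2} - \left(19461 + 15367\right) = \left(6 + 109\right)^{2} - 34828 = 115^{2} - 34828 = 13225 - 34828 = -21603$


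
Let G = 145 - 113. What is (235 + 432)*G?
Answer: 21344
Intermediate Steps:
G = 32
(235 + 432)*G = (235 + 432)*32 = 667*32 = 21344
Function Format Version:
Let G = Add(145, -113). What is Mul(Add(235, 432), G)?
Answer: 21344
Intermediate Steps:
G = 32
Mul(Add(235, 432), G) = Mul(Add(235, 432), 32) = Mul(667, 32) = 21344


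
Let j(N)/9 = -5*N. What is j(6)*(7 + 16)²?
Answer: -142830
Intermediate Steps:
j(N) = -45*N (j(N) = 9*(-5*N) = -45*N)
j(6)*(7 + 16)² = (-45*6)*(7 + 16)² = -270*23² = -270*529 = -142830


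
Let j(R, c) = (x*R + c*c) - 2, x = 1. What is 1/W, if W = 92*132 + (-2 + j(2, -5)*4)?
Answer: 1/12242 ≈ 8.1686e-5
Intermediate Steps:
j(R, c) = -2 + R + c² (j(R, c) = (1*R + c*c) - 2 = (R + c²) - 2 = -2 + R + c²)
W = 12242 (W = 92*132 + (-2 + (-2 + 2 + (-5)²)*4) = 12144 + (-2 + (-2 + 2 + 25)*4) = 12144 + (-2 + 25*4) = 12144 + (-2 + 100) = 12144 + 98 = 12242)
1/W = 1/12242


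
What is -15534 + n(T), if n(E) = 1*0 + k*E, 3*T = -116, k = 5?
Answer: -47182/3 ≈ -15727.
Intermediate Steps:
T = -116/3 (T = (⅓)*(-116) = -116/3 ≈ -38.667)
n(E) = 5*E (n(E) = 1*0 + 5*E = 0 + 5*E = 5*E)
-15534 + n(T) = -15534 + 5*(-116/3) = -15534 - 580/3 = -47182/3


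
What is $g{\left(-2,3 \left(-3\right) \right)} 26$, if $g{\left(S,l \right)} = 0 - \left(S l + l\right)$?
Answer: $-234$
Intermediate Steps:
$g{\left(S,l \right)} = - l - S l$ ($g{\left(S,l \right)} = 0 - \left(l + S l\right) = - l - S l$)
$g{\left(-2,3 \left(-3\right) \right)} 26 = - 3 \left(-3\right) \left(1 - 2\right) 26 = \left(-1\right) \left(-9\right) \left(-1\right) 26 = \left(-9\right) 26 = -234$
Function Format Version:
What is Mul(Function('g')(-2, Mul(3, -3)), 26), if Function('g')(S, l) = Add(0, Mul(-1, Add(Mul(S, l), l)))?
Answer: -234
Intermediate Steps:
Function('g')(S, l) = Add(Mul(-1, l), Mul(-1, S, l)) (Function('g')(S, l) = Add(0, Mul(-1, Add(l, Mul(S, l)))) = Add(0, Add(Mul(-1, l), Mul(-1, S, l))) = Add(Mul(-1, l), Mul(-1, S, l)))
Mul(Function('g')(-2, Mul(3, -3)), 26) = Mul(Mul(-1, Mul(3, -3), Add(1, -2)), 26) = Mul(Mul(-1, -9, -1), 26) = Mul(-9, 26) = -234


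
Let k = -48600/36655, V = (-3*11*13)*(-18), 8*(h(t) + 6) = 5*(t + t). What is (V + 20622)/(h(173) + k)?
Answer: 831159456/6126491 ≈ 135.67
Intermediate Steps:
h(t) = -6 + 5*t/4 (h(t) = -6 + (5*(t + t))/8 = -6 + (5*(2*t))/8 = -6 + (10*t)/8 = -6 + 5*t/4)
V = 7722 (V = -33*13*(-18) = -429*(-18) = 7722)
k = -9720/7331 (k = -48600*1/36655 = -9720/7331 ≈ -1.3259)
(V + 20622)/(h(173) + k) = (7722 + 20622)/((-6 + (5/4)*173) - 9720/7331) = 28344/((-6 + 865/4) - 9720/7331) = 28344/(841/4 - 9720/7331) = 28344/(6126491/29324) = 28344*(29324/6126491) = 831159456/6126491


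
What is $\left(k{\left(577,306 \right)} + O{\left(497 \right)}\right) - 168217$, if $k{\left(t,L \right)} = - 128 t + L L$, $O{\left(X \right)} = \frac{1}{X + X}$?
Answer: $- \frac{147546377}{994} \approx -1.4844 \cdot 10^{5}$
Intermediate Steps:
$O{\left(X \right)} = \frac{1}{2 X}$
$k{\left(t,L \right)} = L^{2} - 128 t$ ($k{\left(t,L \right)} = - 128 t + L^{2} = L^{2} - 128 t$)
$\left(k{\left(577,306 \right)} + O{\left(497 \right)}\right) - 168217 = \left(\left(306^{2} - 73856\right) + \frac{1}{2 \cdot 497}\right) - 168217 = \left(\left(93636 - 73856\right) + \frac{1}{2} \cdot \frac{1}{497}\right) - 168217 = \left(19780 + \frac{1}{994}\right) - 168217 = \frac{19661321}{994} - 168217 = - \frac{147546377}{994}$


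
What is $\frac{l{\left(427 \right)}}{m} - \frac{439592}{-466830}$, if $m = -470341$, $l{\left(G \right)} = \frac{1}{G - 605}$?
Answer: $\frac{18401474771023}{19541666723670} \approx 0.94165$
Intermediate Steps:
$l{\left(G \right)} = \frac{1}{-605 + G}$
$\frac{l{\left(427 \right)}}{m} - \frac{439592}{-466830} = \frac{1}{\left(-605 + 427\right) \left(-470341\right)} - \frac{439592}{-466830} = \frac{1}{-178} \left(- \frac{1}{470341}\right) - - \frac{219796}{233415} = \left(- \frac{1}{178}\right) \left(- \frac{1}{470341}\right) + \frac{219796}{233415} = \frac{1}{83720698} + \frac{219796}{233415} = \frac{18401474771023}{19541666723670}$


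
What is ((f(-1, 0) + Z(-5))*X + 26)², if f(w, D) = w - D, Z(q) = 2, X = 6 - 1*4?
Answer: 784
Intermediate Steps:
X = 2 (X = 6 - 4 = 2)
((f(-1, 0) + Z(-5))*X + 26)² = (((-1 - 1*0) + 2)*2 + 26)² = (((-1 + 0) + 2)*2 + 26)² = ((-1 + 2)*2 + 26)² = (1*2 + 26)² = (2 + 26)² = 28² = 784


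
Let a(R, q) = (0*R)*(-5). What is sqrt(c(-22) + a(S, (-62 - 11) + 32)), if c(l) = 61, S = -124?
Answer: sqrt(61) ≈ 7.8102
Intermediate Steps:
a(R, q) = 0 (a(R, q) = 0*(-5) = 0)
sqrt(c(-22) + a(S, (-62 - 11) + 32)) = sqrt(61 + 0) = sqrt(61)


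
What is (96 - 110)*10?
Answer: -140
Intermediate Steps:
(96 - 110)*10 = -14*10 = -140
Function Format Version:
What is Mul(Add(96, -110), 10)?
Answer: -140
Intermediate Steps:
Mul(Add(96, -110), 10) = Mul(-14, 10) = -140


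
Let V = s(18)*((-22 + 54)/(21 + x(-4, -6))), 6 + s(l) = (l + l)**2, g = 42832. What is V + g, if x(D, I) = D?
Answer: 769424/17 ≈ 45260.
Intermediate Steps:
s(l) = -6 + 4*l**2 (s(l) = -6 + (l + l)**2 = -6 + (2*l)**2 = -6 + 4*l**2)
V = 41280/17 (V = (-6 + 4*18**2)*((-22 + 54)/(21 - 4)) = (-6 + 4*324)*(32/17) = (-6 + 1296)*(32*(1/17)) = 1290*(32/17) = 41280/17 ≈ 2428.2)
V + g = 41280/17 + 42832 = 769424/17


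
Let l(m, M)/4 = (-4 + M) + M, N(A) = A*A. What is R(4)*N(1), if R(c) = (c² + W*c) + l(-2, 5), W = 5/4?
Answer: 45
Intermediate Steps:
N(A) = A²
l(m, M) = -16 + 8*M (l(m, M) = 4*((-4 + M) + M) = 4*(-4 + 2*M) = -16 + 8*M)
W = 5/4 (W = 5*(¼) = 5/4 ≈ 1.2500)
R(c) = 24 + c² + 5*c/4 (R(c) = (c² + 5*c/4) + (-16 + 8*5) = (c² + 5*c/4) + (-16 + 40) = (c² + 5*c/4) + 24 = 24 + c² + 5*c/4)
R(4)*N(1) = (24 + 4² + (5/4)*4)*1² = (24 + 16 + 5)*1 = 45*1 = 45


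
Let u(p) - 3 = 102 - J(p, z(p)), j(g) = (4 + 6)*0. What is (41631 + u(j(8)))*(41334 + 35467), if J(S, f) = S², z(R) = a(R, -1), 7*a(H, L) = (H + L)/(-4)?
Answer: 3205366536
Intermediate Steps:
a(H, L) = -H/28 - L/28 (a(H, L) = ((H + L)/(-4))/7 = ((H + L)*(-¼))/7 = (-H/4 - L/4)/7 = -H/28 - L/28)
z(R) = 1/28 - R/28 (z(R) = -R/28 - 1/28*(-1) = -R/28 + 1/28 = 1/28 - R/28)
j(g) = 0 (j(g) = 10*0 = 0)
u(p) = 105 - p² (u(p) = 3 + (102 - p²) = 105 - p²)
(41631 + u(j(8)))*(41334 + 35467) = (41631 + (105 - 1*0²))*(41334 + 35467) = (41631 + (105 - 1*0))*76801 = (41631 + (105 + 0))*76801 = (41631 + 105)*76801 = 41736*76801 = 3205366536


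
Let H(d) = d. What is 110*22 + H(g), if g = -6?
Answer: 2414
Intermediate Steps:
110*22 + H(g) = 110*22 - 6 = 2420 - 6 = 2414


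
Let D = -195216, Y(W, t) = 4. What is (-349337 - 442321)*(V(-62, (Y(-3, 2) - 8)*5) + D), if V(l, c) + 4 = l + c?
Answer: 154612390716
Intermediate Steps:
V(l, c) = -4 + c + l (V(l, c) = -4 + (l + c) = -4 + (c + l) = -4 + c + l)
(-349337 - 442321)*(V(-62, (Y(-3, 2) - 8)*5) + D) = (-349337 - 442321)*((-4 + (4 - 8)*5 - 62) - 195216) = -791658*((-4 - 4*5 - 62) - 195216) = -791658*((-4 - 20 - 62) - 195216) = -791658*(-86 - 195216) = -791658*(-195302) = 154612390716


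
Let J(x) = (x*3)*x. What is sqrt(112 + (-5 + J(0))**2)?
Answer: sqrt(137) ≈ 11.705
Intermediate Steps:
J(x) = 3*x**2 (J(x) = (3*x)*x = 3*x**2)
sqrt(112 + (-5 + J(0))**2) = sqrt(112 + (-5 + 3*0**2)**2) = sqrt(112 + (-5 + 3*0)**2) = sqrt(112 + (-5 + 0)**2) = sqrt(112 + (-5)**2) = sqrt(112 + 25) = sqrt(137)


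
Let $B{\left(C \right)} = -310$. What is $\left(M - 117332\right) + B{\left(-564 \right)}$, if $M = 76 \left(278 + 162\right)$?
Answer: $-84202$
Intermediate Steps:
$M = 33440$ ($M = 76 \cdot 440 = 33440$)
$\left(M - 117332\right) + B{\left(-564 \right)} = \left(33440 - 117332\right) - 310 = -83892 - 310 = -84202$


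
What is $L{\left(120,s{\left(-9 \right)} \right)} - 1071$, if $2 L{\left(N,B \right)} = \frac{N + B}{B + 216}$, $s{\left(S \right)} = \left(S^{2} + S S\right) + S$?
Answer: $- \frac{263375}{246} \approx -1070.6$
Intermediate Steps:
$s{\left(S \right)} = S + 2 S^{2}$ ($s{\left(S \right)} = \left(S^{2} + S^{2}\right) + S = 2 S^{2} + S = S + 2 S^{2}$)
$L{\left(N,B \right)} = \frac{B + N}{2 \left(216 + B\right)}$ ($L{\left(N,B \right)} = \frac{\left(N + B\right) \frac{1}{B + 216}}{2} = \frac{\left(B + N\right) \frac{1}{216 + B}}{2} = \frac{\frac{1}{216 + B} \left(B + N\right)}{2} = \frac{B + N}{2 \left(216 + B\right)}$)
$L{\left(120,s{\left(-9 \right)} \right)} - 1071 = \frac{- 9 \left(1 + 2 \left(-9\right)\right) + 120}{2 \left(216 - 9 \left(1 + 2 \left(-9\right)\right)\right)} - 1071 = \frac{- 9 \left(1 - 18\right) + 120}{2 \left(216 - 9 \left(1 - 18\right)\right)} - 1071 = \frac{\left(-9\right) \left(-17\right) + 120}{2 \left(216 - -153\right)} - 1071 = \frac{153 + 120}{2 \left(216 + 153\right)} - 1071 = \frac{1}{2} \cdot \frac{1}{369} \cdot 273 - 1071 = \frac{91}{246} - 1071 = - \frac{263375}{246}$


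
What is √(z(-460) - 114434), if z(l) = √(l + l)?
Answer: √(-114434 + 2*I*√230) ≈ 0.045 + 338.28*I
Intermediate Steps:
z(l) = √2*√l (z(l) = √(2*l) = √2*√l)
√(z(-460) - 114434) = √(√2*√(-460) - 114434) = √(√2*(2*I*√115) - 114434) = √(2*I*√230 - 114434) = √(-114434 + 2*I*√230)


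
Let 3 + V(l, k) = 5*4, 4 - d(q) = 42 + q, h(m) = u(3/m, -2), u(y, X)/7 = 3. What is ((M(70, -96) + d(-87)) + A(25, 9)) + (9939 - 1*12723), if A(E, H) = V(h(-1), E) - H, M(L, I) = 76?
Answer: -2651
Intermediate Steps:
u(y, X) = 21 (u(y, X) = 7*3 = 21)
h(m) = 21
d(q) = -38 - q (d(q) = 4 - (42 + q) = 4 + (-42 - q) = -38 - q)
V(l, k) = 17 (V(l, k) = -3 + 5*4 = -3 + 20 = 17)
A(E, H) = 17 - H
((M(70, -96) + d(-87)) + A(25, 9)) + (9939 - 1*12723) = ((76 + (-38 - 1*(-87))) + (17 - 1*9)) + (9939 - 1*12723) = ((76 + (-38 + 87)) + (17 - 9)) + (9939 - 12723) = ((76 + 49) + 8) - 2784 = (125 + 8) - 2784 = 133 - 2784 = -2651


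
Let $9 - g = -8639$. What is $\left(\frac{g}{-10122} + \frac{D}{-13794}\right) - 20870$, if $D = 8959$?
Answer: $- \frac{161896623815}{7756826} \approx -20872.0$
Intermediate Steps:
$g = 8648$ ($g = 9 - -8639 = 9 + 8639 = 8648$)
$\left(\frac{g}{-10122} + \frac{D}{-13794}\right) - 20870 = \left(\frac{8648}{-10122} + \frac{8959}{-13794}\right) - 20870 = \left(8648 \left(- \frac{1}{10122}\right) + 8959 \left(- \frac{1}{13794}\right)\right) - 20870 = \left(- \frac{4324}{5061} - \frac{8959}{13794}\right) - 20870 = - \frac{11665195}{7756826} - 20870 = - \frac{161896623815}{7756826}$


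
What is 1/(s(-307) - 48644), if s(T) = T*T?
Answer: 1/45605 ≈ 2.1927e-5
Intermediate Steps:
s(T) = T²
1/(s(-307) - 48644) = 1/((-307)² - 48644) = 1/(94249 - 48644) = 1/45605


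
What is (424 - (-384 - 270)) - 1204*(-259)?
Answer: 312914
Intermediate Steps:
(424 - (-384 - 270)) - 1204*(-259) = (424 - 1*(-654)) + 311836 = (424 + 654) + 311836 = 1078 + 311836 = 312914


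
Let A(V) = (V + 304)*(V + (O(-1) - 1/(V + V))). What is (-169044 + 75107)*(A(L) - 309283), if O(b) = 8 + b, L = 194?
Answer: 3812164391243/194 ≈ 1.9650e+10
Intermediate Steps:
A(V) = (304 + V)*(7 + V - 1/(2*V)) (A(V) = (V + 304)*(V + ((8 - 1) - 1/(V + V))) = (304 + V)*(V + (7 - 1/(2*V))) = (304 + V)*(7 + V - 1/(2*V)))
(-169044 + 75107)*(A(L) - 309283) = (-169044 + 75107)*((4255/2 + 194² - 152/194 + 311*194) - 309283) = -93937*((4255/2 + 37636 - 152*1/194 + 60334) - 309283) = -93937*((4255/2 + 37636 - 76/97 + 60334) - 309283) = -93937*(19418763/194 - 309283) = -93937*(-40582139/194) = 3812164391243/194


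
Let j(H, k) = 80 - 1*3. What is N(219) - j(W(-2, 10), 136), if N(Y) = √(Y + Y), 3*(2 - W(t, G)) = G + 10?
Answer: -77 + √438 ≈ -56.072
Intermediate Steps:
W(t, G) = -4/3 - G/3 (W(t, G) = 2 - (G + 10)/3 = 2 - (10 + G)/3 = 2 + (-10/3 - G/3) = -4/3 - G/3)
N(Y) = √2*√Y (N(Y) = √(2*Y) = √2*√Y)
j(H, k) = 77 (j(H, k) = 80 - 3 = 77)
N(219) - j(W(-2, 10), 136) = √2*√219 - 1*77 = √438 - 77 = -77 + √438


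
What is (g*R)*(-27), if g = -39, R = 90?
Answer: 94770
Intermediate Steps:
(g*R)*(-27) = -39*90*(-27) = -3510*(-27) = 94770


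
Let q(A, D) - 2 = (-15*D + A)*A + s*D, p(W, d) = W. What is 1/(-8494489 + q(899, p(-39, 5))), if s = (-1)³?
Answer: -1/7160332 ≈ -1.3966e-7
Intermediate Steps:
s = -1
q(A, D) = 2 - D + A*(A - 15*D) (q(A, D) = 2 + ((-15*D + A)*A - D) = 2 + ((A - 15*D)*A - D) = 2 + (A*(A - 15*D) - D) = 2 + (-D + A*(A - 15*D)) = 2 - D + A*(A - 15*D))
1/(-8494489 + q(899, p(-39, 5))) = 1/(-8494489 + (2 + 899² - 1*(-39) - 15*899*(-39))) = 1/(-8494489 + (2 + 808201 + 39 + 525915)) = 1/(-8494489 + 1334157) = 1/(-7160332) = -1/7160332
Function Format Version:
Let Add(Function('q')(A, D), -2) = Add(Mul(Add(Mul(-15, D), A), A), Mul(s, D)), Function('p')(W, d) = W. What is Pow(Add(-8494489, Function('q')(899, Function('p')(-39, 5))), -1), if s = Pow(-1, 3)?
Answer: Rational(-1, 7160332) ≈ -1.3966e-7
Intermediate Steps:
s = -1
Function('q')(A, D) = Add(2, Mul(-1, D), Mul(A, Add(A, Mul(-15, D)))) (Function('q')(A, D) = Add(2, Add(Mul(Add(Mul(-15, D), A), A), Mul(-1, D))) = Add(2, Add(Mul(Add(A, Mul(-15, D)), A), Mul(-1, D))) = Add(2, Add(Mul(A, Add(A, Mul(-15, D))), Mul(-1, D))) = Add(2, Add(Mul(-1, D), Mul(A, Add(A, Mul(-15, D))))) = Add(2, Mul(-1, D), Mul(A, Add(A, Mul(-15, D)))))
Pow(Add(-8494489, Function('q')(899, Function('p')(-39, 5))), -1) = Pow(Add(-8494489, Add(2, Pow(899, 2), Mul(-1, -39), Mul(-15, 899, -39))), -1) = Pow(Add(-8494489, Add(2, 808201, 39, 525915)), -1) = Pow(Add(-8494489, 1334157), -1) = Pow(-7160332, -1) = Rational(-1, 7160332)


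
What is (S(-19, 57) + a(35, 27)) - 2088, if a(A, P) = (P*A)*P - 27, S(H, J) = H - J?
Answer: 23324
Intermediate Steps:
a(A, P) = -27 + A*P² (a(A, P) = (A*P)*P - 27 = A*P² - 27 = -27 + A*P²)
(S(-19, 57) + a(35, 27)) - 2088 = ((-19 - 1*57) + (-27 + 35*27²)) - 2088 = ((-19 - 57) + (-27 + 35*729)) - 2088 = (-76 + (-27 + 25515)) - 2088 = (-76 + 25488) - 2088 = 25412 - 2088 = 23324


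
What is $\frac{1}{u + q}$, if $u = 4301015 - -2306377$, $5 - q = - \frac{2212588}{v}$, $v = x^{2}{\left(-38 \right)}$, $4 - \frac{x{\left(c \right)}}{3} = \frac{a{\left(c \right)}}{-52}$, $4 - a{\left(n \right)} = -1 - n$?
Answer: $\frac{39375}{261020948011} \approx 1.5085 \cdot 10^{-7}$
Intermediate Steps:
$a{\left(n \right)} = 5 + n$ ($a{\left(n \right)} = 4 - \left(-1 - n\right) = 4 + \left(1 + n\right) = 5 + n$)
$x{\left(c \right)} = \frac{639}{52} + \frac{3 c}{52}$ ($x{\left(c \right)} = 12 - 3 \frac{5 + c}{-52} = 12 - 3 \left(5 + c\right) \left(- \frac{1}{52}\right) = 12 - 3 \left(- \frac{5}{52} - \frac{c}{52}\right) = 12 + \left(\frac{15}{52} + \frac{3 c}{52}\right) = \frac{639}{52} + \frac{3 c}{52}$)
$v = \frac{275625}{2704}$ ($v = \left(\frac{639}{52} + \frac{3}{52} \left(-38\right)\right)^{2} = \left(\frac{639}{52} - \frac{57}{26}\right)^{2} = \left(\frac{525}{52}\right)^{2} = \frac{275625}{2704} \approx 101.93$)
$q = \frac{854888011}{39375}$ ($q = 5 - - \frac{2212588}{\frac{275625}{2704}} = 5 - \left(-2212588\right) \frac{2704}{275625} = 5 - - \frac{854691136}{39375} = 5 + \frac{854691136}{39375} = \frac{854888011}{39375} \approx 21711.0$)
$u = 6607392$ ($u = 4301015 + 2306377 = 6607392$)
$\frac{1}{u + q} = \frac{1}{6607392 + \frac{854888011}{39375}} = \frac{1}{\frac{261020948011}{39375}} = \frac{39375}{261020948011}$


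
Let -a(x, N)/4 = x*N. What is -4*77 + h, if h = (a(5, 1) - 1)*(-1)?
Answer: -287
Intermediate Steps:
a(x, N) = -4*N*x (a(x, N) = -4*x*N = -4*N*x)
h = 21 (h = (-4*1*5 - 1)*(-1) = (-20 - 1)*(-1) = -21*(-1) = 21)
-4*77 + h = -4*77 + 21 = -308 + 21 = -287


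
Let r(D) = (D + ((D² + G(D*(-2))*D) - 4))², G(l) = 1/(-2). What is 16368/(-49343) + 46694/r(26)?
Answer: -5376252758/23152969175 ≈ -0.23221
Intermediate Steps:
G(l) = -½
r(D) = (-4 + D² + D/2)² (r(D) = (D + ((D² - D/2) - 4))² = (D + (-4 + D² - D/2))² = (-4 + D² + D/2)²)
16368/(-49343) + 46694/r(26) = 16368/(-49343) + 46694/(((-8 + 26 + 2*26²)²/4)) = 16368*(-1/49343) + 46694/(((-8 + 26 + 2*676)²/4)) = -16368/49343 + 46694/(((-8 + 26 + 1352)²/4)) = -16368/49343 + 46694/(((¼)*1370²)) = -16368/49343 + 46694/(((¼)*1876900)) = -16368/49343 + 46694/469225 = -5376252758/23152969175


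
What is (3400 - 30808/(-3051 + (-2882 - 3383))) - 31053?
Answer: -64396135/2329 ≈ -27650.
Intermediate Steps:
(3400 - 30808/(-3051 + (-2882 - 3383))) - 31053 = (3400 - 30808/(-3051 - 6265)) - 31053 = (3400 - 30808/(-9316)) - 31053 = (3400 - 30808*(-1/9316)) - 31053 = (3400 + 7702/2329) - 31053 = 7926302/2329 - 31053 = -64396135/2329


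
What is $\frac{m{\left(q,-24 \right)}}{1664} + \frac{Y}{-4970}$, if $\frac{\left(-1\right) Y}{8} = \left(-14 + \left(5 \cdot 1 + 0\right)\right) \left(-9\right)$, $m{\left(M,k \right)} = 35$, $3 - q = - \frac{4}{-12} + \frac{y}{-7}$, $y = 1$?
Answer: $\frac{626111}{4135040} \approx 0.15142$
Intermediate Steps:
$q = \frac{59}{21}$ ($q = 3 - \left(- \frac{4}{-12} + 1 \frac{1}{-7}\right) = 3 - \left(\left(-4\right) \left(- \frac{1}{12}\right) + 1 \left(- \frac{1}{7}\right)\right) = 3 - \left(\frac{1}{3} - \frac{1}{7}\right) = 3 - \frac{4}{21} = \frac{59}{21} \approx 2.8095$)
$Y = -648$ ($Y = - 8 \left(-14 + \left(5 \cdot 1 + 0\right)\right) \left(-9\right) = - 8 \left(-14 + \left(5 + 0\right)\right) \left(-9\right) = - 8 \left(-14 + 5\right) \left(-9\right) = - 8 \left(\left(-9\right) \left(-9\right)\right) = \left(-8\right) 81 = -648$)
$\frac{m{\left(q,-24 \right)}}{1664} + \frac{Y}{-4970} = \frac{35}{1664} - \frac{648}{-4970} = 35 \cdot \frac{1}{1664} - - \frac{324}{2485} = \frac{35}{1664} + \frac{324}{2485} = \frac{626111}{4135040}$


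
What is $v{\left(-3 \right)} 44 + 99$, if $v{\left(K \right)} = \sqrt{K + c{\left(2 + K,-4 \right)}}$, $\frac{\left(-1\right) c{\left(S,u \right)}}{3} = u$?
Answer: $231$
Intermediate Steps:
$c{\left(S,u \right)} = - 3 u$
$v{\left(K \right)} = \sqrt{12 + K}$ ($v{\left(K \right)} = \sqrt{K - -12} = \sqrt{K + 12} = \sqrt{12 + K}$)
$v{\left(-3 \right)} 44 + 99 = \sqrt{12 - 3} \cdot 44 + 99 = \sqrt{9} \cdot 44 + 99 = 3 \cdot 44 + 99 = 132 + 99 = 231$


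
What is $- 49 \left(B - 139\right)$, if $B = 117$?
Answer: $1078$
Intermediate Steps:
$- 49 \left(B - 139\right) = - 49 \left(117 - 139\right) = \left(-49\right) \left(-22\right) = 1078$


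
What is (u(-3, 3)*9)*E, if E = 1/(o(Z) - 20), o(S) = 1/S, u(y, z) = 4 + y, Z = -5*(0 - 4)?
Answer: -60/133 ≈ -0.45113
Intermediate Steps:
Z = 20 (Z = -5*(-4) = 20)
E = -20/399 (E = 1/(1/20 - 20) = 1/(-399/20) = -20/399 ≈ -0.050125)
(u(-3, 3)*9)*E = ((4 - 3)*9)*(-20/399) = (1*9)*(-20/399) = 9*(-20/399) = -60/133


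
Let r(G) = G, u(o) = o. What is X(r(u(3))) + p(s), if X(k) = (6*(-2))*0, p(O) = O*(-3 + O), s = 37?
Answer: 1258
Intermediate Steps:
X(k) = 0 (X(k) = -12*0 = 0)
X(r(u(3))) + p(s) = 0 + 37*(-3 + 37) = 0 + 37*34 = 0 + 1258 = 1258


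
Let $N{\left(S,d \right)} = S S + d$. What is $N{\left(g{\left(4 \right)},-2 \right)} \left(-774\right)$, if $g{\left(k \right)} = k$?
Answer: $-10836$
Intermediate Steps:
$N{\left(S,d \right)} = d + S^{2}$ ($N{\left(S,d \right)} = S^{2} + d = d + S^{2}$)
$N{\left(g{\left(4 \right)},-2 \right)} \left(-774\right) = \left(-2 + 4^{2}\right) \left(-774\right) = \left(-2 + 16\right) \left(-774\right) = 14 \left(-774\right) = -10836$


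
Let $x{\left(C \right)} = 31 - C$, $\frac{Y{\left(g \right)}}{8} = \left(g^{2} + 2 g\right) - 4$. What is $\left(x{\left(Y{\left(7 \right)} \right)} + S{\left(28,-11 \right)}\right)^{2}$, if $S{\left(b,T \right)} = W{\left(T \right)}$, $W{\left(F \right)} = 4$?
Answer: $190969$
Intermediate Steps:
$Y{\left(g \right)} = -32 + 8 g^{2} + 16 g$ ($Y{\left(g \right)} = 8 \left(\left(g^{2} + 2 g\right) - 4\right) = 8 \left(-4 + g^{2} + 2 g\right) = -32 + 8 g^{2} + 16 g$)
$S{\left(b,T \right)} = 4$
$\left(x{\left(Y{\left(7 \right)} \right)} + S{\left(28,-11 \right)}\right)^{2} = \left(\left(31 - \left(-32 + 8 \cdot 7^{2} + 16 \cdot 7\right)\right) + 4\right)^{2} = \left(\left(31 - \left(-32 + 8 \cdot 49 + 112\right)\right) + 4\right)^{2} = \left(\left(31 - \left(-32 + 392 + 112\right)\right) + 4\right)^{2} = \left(\left(31 - 472\right) + 4\right)^{2} = \left(-441 + 4\right)^{2} = \left(-437\right)^{2} = 190969$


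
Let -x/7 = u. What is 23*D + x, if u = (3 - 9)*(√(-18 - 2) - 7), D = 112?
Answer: 2282 + 84*I*√5 ≈ 2282.0 + 187.83*I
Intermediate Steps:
u = 42 - 12*I*√5 (u = -6*(√(-20) - 7) = -6*(2*I*√5 - 7) = -6*(-7 + 2*I*√5) = 42 - 12*I*√5 ≈ 42.0 - 26.833*I)
x = -294 + 84*I*√5 (x = -7*(42 - 12*I*√5) = -294 + 84*I*√5 ≈ -294.0 + 187.83*I)
23*D + x = 23*112 + (-294 + 84*I*√5) = 2576 + (-294 + 84*I*√5) = 2282 + 84*I*√5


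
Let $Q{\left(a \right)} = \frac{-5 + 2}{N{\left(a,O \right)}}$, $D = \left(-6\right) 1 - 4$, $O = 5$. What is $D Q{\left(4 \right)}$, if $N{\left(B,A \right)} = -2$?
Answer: $-15$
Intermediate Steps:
$D = -10$ ($D = -6 - 4 = -10$)
$Q{\left(a \right)} = \frac{3}{2}$ ($Q{\left(a \right)} = \frac{-5 + 2}{-2} = \left(-3\right) \left(- \frac{1}{2}\right) = \frac{3}{2}$)
$D Q{\left(4 \right)} = \left(-10\right) \frac{3}{2} = -15$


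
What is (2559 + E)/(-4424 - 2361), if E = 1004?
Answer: -3563/6785 ≈ -0.52513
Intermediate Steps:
(2559 + E)/(-4424 - 2361) = (2559 + 1004)/(-4424 - 2361) = 3563/(-6785) = 3563*(-1/6785) = -3563/6785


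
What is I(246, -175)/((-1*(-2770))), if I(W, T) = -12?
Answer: -6/1385 ≈ -0.0043321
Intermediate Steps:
I(246, -175)/((-1*(-2770))) = -12/((-1*(-2770))) = -12/2770 = -12*1/2770 = -6/1385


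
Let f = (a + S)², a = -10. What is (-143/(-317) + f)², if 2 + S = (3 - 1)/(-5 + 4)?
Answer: 3878175625/100489 ≈ 38593.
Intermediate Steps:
S = -4 (S = -2 + (3 - 1)/(-5 + 4) = -2 + 2/(-1) = -2 + 2*(-1) = -2 - 2 = -4)
f = 196 (f = (-10 - 4)² = (-14)² = 196)
(-143/(-317) + f)² = (-143/(-317) + 196)² = (-143*(-1/317) + 196)² = (143/317 + 196)² = (62275/317)² = 3878175625/100489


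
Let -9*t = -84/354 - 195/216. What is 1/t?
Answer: 38232/4843 ≈ 7.8943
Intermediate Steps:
t = 4843/38232 (t = -(-84/354 - 195/216)/9 = -(-84*1/354 - 195*1/216)/9 = -(-14/59 - 65/72)/9 = -⅑*(-4843/4248) = 4843/38232 ≈ 0.12667)
1/t = 1/(4843/38232) = 38232/4843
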